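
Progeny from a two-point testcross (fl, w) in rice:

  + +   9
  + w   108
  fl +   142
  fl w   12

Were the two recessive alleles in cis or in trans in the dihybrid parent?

The two most frequent classes are + w (108) and fl + (142); these are the parental (non-recombinant) types.
So the F1 carried + w on one chromosome and fl + on the other — the recessive alleles are on opposite chromosomes (trans / repulsion).

trans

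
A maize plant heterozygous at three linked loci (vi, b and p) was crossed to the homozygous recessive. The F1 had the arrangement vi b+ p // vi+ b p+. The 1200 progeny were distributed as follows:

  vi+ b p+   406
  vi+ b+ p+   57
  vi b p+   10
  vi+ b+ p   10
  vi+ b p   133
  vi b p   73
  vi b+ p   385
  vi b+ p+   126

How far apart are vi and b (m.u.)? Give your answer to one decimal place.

12.5 m.u.

The two rarest classes, vi+ b+ p and vi b p+, are the double crossovers. Comparing them with the parentals, only the vi allele has switched, so vi is the middle locus and the order is p – vi – b.
Crossovers in the vi–b interval produce the single-crossover classes vi b p and vi+ b+ p+ (73 + 57 = 130) plus the double crossovers (20).
RF(vi–b) = (130 + 20) / 1200 = 150/1200 = 0.1250 → 12.5 m.u.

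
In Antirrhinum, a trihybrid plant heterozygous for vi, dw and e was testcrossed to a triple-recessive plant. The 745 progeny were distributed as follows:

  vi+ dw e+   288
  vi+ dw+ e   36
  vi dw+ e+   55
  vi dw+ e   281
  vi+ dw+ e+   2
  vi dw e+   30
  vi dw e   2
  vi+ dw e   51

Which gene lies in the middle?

The two most frequent reciprocal classes, vi dw+ e and vi+ dw e+, are the parental types, so the F1 was vi dw+ e / vi+ dw e+.
The two rarest classes, vi dw e and vi+ dw+ e+, are the double crossovers. Comparing them with the parentals, only the dw allele has switched, so dw is the middle locus and the order is vi – dw – e.

dw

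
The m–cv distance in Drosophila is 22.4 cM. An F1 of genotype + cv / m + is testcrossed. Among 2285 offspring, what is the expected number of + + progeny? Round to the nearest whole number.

A map distance of 22.4 cM corresponds to a recombination frequency of 0.224.
The F1 is + cv / m +, so + + is a recombinant gamete class with expected frequency r/2 = 0.224/2 = 0.1120.
Expected number = 0.1120 × 2285 = 255.92 ≈ 256.

256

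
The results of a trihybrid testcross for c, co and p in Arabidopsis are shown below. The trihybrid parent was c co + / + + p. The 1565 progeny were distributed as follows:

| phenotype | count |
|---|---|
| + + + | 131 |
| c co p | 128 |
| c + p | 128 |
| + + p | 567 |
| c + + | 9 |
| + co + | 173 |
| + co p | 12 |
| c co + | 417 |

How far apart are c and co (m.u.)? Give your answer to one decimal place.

20.6 m.u.

The two rarest classes, c + + and + co p, are the double crossovers. Comparing them with the parentals, only the co allele has switched, so co is the middle locus and the order is c – co – p.
Crossovers in the c–co interval produce the single-crossover classes + co + and c + p (173 + 128 = 301) plus the double crossovers (21).
RF(c–co) = (301 + 21) / 1565 = 322/1565 = 0.2058 → 20.6 m.u.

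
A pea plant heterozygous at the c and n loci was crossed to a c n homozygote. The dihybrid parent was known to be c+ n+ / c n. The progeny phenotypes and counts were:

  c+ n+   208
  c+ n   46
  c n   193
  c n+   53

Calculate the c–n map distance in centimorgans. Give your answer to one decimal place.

The recombinant classes are c+ n and c n+: 46 + 53 = 99.
Recombination frequency = 99/500 = 0.1980 ≈ 19.8%, i.e. 19.8 centimorgans.

19.8 centimorgans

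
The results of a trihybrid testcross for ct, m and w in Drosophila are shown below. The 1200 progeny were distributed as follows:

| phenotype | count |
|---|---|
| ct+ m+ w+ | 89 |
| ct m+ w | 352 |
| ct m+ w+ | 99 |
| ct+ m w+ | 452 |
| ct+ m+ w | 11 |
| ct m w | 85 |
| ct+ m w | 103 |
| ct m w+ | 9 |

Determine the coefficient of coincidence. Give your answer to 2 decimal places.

0.56

The two most frequent reciprocal classes, ct+ m w+ and ct m+ w, are the parental types, so the F1 was ct+ m w+ / ct m+ w.
The two rarest classes, ct m w+ and ct+ m+ w, are the double crossovers. Comparing them with the parentals, only the ct allele has switched, so ct is the middle locus and the order is w – ct – m.
w–ct: (202 + 20)/1200 = 0.1850; ct–m: (174 + 20)/1200 = 0.1617.
Expected DCO frequency = 0.1850 × 0.1617 ≈ 0.02991; observed = 20/1200 ≈ 0.01667.
Coefficient of coincidence = 0.01667/0.02991 ≈ 0.56.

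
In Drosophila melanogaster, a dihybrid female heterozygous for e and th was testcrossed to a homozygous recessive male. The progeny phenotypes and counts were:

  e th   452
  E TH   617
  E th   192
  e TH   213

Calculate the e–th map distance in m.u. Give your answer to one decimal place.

The two most frequent classes, E TH (617) and e th (452), are the parental types, so the F1 was E TH / e th.
The recombinant classes are E th and e TH: 192 + 213 = 405.
Recombination frequency = 405/1474 = 0.2748 ≈ 27.5%, i.e. 27.5 m.u.

27.5 m.u.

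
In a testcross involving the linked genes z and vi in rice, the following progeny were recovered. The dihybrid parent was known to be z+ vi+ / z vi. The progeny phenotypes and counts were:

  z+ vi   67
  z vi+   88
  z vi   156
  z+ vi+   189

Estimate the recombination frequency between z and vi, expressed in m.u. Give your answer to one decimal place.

31.0 m.u.

The recombinant classes are z+ vi and z vi+: 67 + 88 = 155.
Recombination frequency = 155/500 = 0.3100 ≈ 31.0%, i.e. 31.0 m.u.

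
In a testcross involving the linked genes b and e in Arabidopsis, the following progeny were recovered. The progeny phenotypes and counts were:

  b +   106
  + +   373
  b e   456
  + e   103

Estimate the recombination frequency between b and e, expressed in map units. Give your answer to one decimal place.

20.1 map units

The two most frequent classes, + + (373) and b e (456), are the parental types, so the F1 was + + / b e.
The recombinant classes are + e and b +: 103 + 106 = 209.
Recombination frequency = 209/1038 = 0.2013 ≈ 20.1%, i.e. 20.1 map units.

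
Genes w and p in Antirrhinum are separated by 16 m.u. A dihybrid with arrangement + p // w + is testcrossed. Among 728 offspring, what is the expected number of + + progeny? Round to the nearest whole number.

58

A map distance of 16 m.u. corresponds to a recombination frequency of 0.160.
The F1 is + p / w +, so + + is a recombinant gamete class with expected frequency r/2 = 0.160/2 = 0.0800.
Expected number = 0.0800 × 728 = 58.24 ≈ 58.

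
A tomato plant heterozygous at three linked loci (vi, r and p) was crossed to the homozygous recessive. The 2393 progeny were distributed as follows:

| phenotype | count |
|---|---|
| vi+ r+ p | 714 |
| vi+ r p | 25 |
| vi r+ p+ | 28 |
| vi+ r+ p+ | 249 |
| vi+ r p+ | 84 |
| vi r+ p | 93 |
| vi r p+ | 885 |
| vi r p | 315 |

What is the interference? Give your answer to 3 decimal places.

The two most frequent reciprocal classes, vi r p+ and vi+ r+ p, are the parental types, so the F1 was vi r p+ / vi+ r+ p.
The two rarest classes, vi r+ p+ and vi+ r p, are the double crossovers. Comparing them with the parentals, only the r allele has switched, so r is the middle locus and the order is p – r – vi.
p–r: (564 + 53)/2393 = 0.2578; r–vi: (177 + 53)/2393 = 0.0961.
Expected DCO frequency = 0.2578 × 0.0961 ≈ 0.02477; observed = 53/2393 ≈ 0.02215.
Coefficient of coincidence = 0.02215/0.02477 ≈ 0.894; interference = 1 − 0.894 = 0.106.

0.106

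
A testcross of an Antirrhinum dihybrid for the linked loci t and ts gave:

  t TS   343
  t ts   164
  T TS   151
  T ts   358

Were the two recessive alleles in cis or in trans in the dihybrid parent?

The two most frequent classes are T ts (358) and t TS (343); these are the parental (non-recombinant) types.
So the F1 carried T ts on one chromosome and t TS on the other — the recessive alleles are on opposite chromosomes (trans / repulsion).

trans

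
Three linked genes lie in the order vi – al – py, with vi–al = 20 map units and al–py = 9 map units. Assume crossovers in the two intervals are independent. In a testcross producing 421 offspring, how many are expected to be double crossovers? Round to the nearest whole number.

Map distances give recombination frequencies of 0.200 and 0.090 for the two intervals.
With no interference, expected double-crossover frequency = 0.200 × 0.090 = 0.01800.
Expected number = 0.01800 × 421 = 7.58 ≈ 8.

8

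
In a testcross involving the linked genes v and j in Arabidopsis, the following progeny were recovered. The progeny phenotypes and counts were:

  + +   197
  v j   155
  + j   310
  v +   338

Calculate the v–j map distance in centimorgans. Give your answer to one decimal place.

The two most frequent classes, + j (310) and v + (338), are the parental types, so the F1 was + j / v +.
The recombinant classes are + + and v j: 197 + 155 = 352.
Recombination frequency = 352/1000 = 0.3520 ≈ 35.2%, i.e. 35.2 centimorgans.

35.2 centimorgans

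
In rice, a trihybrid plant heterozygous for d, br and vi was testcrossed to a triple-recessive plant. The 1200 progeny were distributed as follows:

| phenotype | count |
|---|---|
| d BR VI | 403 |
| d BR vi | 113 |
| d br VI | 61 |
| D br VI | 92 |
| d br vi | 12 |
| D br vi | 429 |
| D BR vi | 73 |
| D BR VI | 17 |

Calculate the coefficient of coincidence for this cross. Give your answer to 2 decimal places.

The two most frequent reciprocal classes, d BR VI and D br vi, are the parental types, so the F1 was d BR VI / D br vi.
The two rarest classes, D BR VI and d br vi, are the double crossovers. Comparing them with the parentals, only the d allele has switched, so d is the middle locus and the order is br – d – vi.
br–d: (134 + 29)/1200 = 0.1358; d–vi: (205 + 29)/1200 = 0.1950.
Expected DCO frequency = 0.1358 × 0.1950 ≈ 0.02648; observed = 29/1200 ≈ 0.02417.
Coefficient of coincidence = 0.02417/0.02648 ≈ 0.91.

0.91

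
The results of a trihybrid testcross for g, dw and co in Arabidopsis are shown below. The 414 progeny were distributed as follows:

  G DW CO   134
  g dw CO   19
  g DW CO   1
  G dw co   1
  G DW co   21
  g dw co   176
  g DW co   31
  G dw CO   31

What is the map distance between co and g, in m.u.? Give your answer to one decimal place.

The two most frequent reciprocal classes, G DW CO and g dw co, are the parental types, so the F1 was G DW CO / g dw co.
The two rarest classes, g DW CO and G dw co, are the double crossovers. Comparing them with the parentals, only the g allele has switched, so g is the middle locus and the order is dw – g – co.
Crossovers in the g–co interval produce the single-crossover classes G DW co and g dw CO (21 + 19 = 40) plus the double crossovers (2).
RF(g–co) = (40 + 2) / 414 = 42/414 = 0.1014 → 10.1 m.u.

10.1 m.u.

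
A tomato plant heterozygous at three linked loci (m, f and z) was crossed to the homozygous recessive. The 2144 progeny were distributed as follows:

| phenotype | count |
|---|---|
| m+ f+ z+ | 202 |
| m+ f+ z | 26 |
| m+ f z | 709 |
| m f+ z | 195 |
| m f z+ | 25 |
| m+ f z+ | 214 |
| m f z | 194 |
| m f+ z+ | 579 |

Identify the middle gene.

The two most frequent reciprocal classes, m+ f z and m f+ z+, are the parental types, so the F1 was m+ f z / m f+ z+.
The two rarest classes, m+ f+ z and m f z+, are the double crossovers. Comparing them with the parentals, only the f allele has switched, so f is the middle locus and the order is z – f – m.

f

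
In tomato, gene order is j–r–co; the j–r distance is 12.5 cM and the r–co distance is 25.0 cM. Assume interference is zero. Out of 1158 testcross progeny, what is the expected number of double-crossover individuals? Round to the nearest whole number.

36

Map distances give recombination frequencies of 0.125 and 0.250 for the two intervals.
With no interference, expected double-crossover frequency = 0.125 × 0.250 = 0.03125.
Expected number = 0.03125 × 1158 = 36.19 ≈ 36.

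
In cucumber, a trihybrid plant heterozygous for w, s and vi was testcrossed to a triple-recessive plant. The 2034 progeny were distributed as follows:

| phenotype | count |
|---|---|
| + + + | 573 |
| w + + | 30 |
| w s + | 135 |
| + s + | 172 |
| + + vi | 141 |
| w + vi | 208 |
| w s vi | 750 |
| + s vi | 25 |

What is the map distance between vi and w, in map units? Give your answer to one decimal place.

16.3 map units

The two most frequent reciprocal classes, + + + and w s vi, are the parental types, so the F1 was + + + / w s vi.
The two rarest classes, w + + and + s vi, are the double crossovers. Comparing them with the parentals, only the w allele has switched, so w is the middle locus and the order is s – w – vi.
Crossovers in the w–vi interval produce the single-crossover classes + + vi and w s + (141 + 135 = 276) plus the double crossovers (55).
RF(w–vi) = (276 + 55) / 2034 = 331/2034 = 0.1627 → 16.3 map units.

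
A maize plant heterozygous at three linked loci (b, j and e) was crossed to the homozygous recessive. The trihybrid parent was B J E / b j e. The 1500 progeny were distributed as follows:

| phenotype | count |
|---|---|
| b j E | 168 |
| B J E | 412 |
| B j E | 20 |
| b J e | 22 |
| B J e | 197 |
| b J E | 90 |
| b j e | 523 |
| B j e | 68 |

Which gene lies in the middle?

j

The two rarest classes, B j E and b J e, are the double crossovers. Comparing them with the parentals, only the j allele has switched, so j is the middle locus and the order is e – j – b.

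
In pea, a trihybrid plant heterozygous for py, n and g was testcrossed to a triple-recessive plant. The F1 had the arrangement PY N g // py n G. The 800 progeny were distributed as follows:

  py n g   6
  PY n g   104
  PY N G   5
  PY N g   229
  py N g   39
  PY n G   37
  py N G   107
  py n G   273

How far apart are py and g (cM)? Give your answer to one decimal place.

10.9 cM

The two rarest classes, PY N G and py n g, are the double crossovers. Comparing them with the parentals, only the g allele has switched, so g is the middle locus and the order is n – g – py.
Crossovers in the g–py interval produce the single-crossover classes py N g and PY n G (39 + 37 = 76) plus the double crossovers (11).
RF(g–py) = (76 + 11) / 800 = 87/800 = 0.1087 → 10.9 cM.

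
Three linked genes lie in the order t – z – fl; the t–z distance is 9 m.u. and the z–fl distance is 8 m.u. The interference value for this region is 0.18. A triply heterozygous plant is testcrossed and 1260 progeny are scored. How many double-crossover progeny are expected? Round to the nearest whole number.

Map distances give recombination frequencies of 0.090 and 0.080 for the two intervals.
With interference 0.18 (so coincidence = 0.82), expected double-crossover frequency = 0.090 × 0.080 × 0.82 = 0.00590.
Expected number = 0.00590 × 1260 = 7.44 ≈ 7.

7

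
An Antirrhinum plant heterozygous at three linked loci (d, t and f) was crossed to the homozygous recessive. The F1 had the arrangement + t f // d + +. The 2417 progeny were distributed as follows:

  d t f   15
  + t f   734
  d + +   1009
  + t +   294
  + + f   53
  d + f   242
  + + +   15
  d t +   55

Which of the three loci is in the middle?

The two rarest classes, d t f and + + +, are the double crossovers. Comparing them with the parentals, only the d allele has switched, so d is the middle locus and the order is t – d – f.

d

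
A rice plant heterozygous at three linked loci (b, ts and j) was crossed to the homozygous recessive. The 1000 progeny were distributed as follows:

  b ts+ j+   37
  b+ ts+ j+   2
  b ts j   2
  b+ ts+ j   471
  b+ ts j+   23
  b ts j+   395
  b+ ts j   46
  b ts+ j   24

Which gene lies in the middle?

j

The two most frequent reciprocal classes, b+ ts+ j and b ts j+, are the parental types, so the F1 was b+ ts+ j / b ts j+.
The two rarest classes, b+ ts+ j+ and b ts j, are the double crossovers. Comparing them with the parentals, only the j allele has switched, so j is the middle locus and the order is ts – j – b.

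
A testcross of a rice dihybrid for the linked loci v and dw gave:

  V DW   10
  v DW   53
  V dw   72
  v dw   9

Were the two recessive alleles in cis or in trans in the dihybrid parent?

The two most frequent classes are V dw (72) and v DW (53); these are the parental (non-recombinant) types.
So the F1 carried V dw on one chromosome and v DW on the other — the recessive alleles are on opposite chromosomes (trans / repulsion).

trans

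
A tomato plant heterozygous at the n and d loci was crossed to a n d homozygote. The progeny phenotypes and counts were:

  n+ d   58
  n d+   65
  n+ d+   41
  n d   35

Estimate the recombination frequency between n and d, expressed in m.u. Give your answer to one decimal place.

The two most frequent classes, n+ d (58) and n d+ (65), are the parental types, so the F1 was n+ d / n d+.
The recombinant classes are n+ d+ and n d: 41 + 35 = 76.
Recombination frequency = 76/199 = 0.3819 ≈ 38.2%, i.e. 38.2 m.u.

38.2 m.u.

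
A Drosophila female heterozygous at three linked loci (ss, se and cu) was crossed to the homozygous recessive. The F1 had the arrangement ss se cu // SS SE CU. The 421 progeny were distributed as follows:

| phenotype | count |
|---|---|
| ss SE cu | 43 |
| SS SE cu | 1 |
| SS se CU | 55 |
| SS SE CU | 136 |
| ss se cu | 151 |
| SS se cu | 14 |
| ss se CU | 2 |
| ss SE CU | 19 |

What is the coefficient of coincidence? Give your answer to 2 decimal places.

The two rarest classes, ss se CU and SS SE cu, are the double crossovers. Comparing them with the parentals, only the cu allele has switched, so cu is the middle locus and the order is ss – cu – se.
ss–cu: (33 + 3)/421 = 0.0855; cu–se: (98 + 3)/421 = 0.2399.
Expected DCO frequency = 0.0855 × 0.2399 ≈ 0.02051; observed = 3/421 ≈ 0.00713.
Coefficient of coincidence = 0.00713/0.02051 ≈ 0.35.

0.35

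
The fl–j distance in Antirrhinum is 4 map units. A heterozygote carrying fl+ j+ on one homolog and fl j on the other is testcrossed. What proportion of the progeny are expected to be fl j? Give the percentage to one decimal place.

A map distance of 4 map units corresponds to a recombination frequency of 0.040.
The F1 is fl+ j+ / fl j, so fl j is a parental gamete class with expected frequency (1 − r)/2 = 0.960/2 = 0.4800.
That is 0.4800 = 48.0% of the progeny.

48.0%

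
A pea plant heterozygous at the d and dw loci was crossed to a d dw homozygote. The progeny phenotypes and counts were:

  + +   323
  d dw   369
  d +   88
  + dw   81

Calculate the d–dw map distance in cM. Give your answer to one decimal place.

The two most frequent classes, + + (323) and d dw (369), are the parental types, so the F1 was + + / d dw.
The recombinant classes are + dw and d +: 81 + 88 = 169.
Recombination frequency = 169/861 = 0.1963 ≈ 19.6%, i.e. 19.6 cM.

19.6 cM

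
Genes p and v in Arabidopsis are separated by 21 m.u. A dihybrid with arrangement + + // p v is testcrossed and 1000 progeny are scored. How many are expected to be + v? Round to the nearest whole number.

105

A map distance of 21 m.u. corresponds to a recombination frequency of 0.210.
The F1 is + + / p v, so + v is a recombinant gamete class with expected frequency r/2 = 0.210/2 = 0.1050.
Expected number = 0.1050 × 1000 = 105.00 ≈ 105.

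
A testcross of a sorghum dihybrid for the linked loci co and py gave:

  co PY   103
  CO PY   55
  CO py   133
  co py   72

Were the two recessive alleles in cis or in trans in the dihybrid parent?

trans

The two most frequent classes are CO py (133) and co PY (103); these are the parental (non-recombinant) types.
So the F1 carried CO py on one chromosome and co PY on the other — the recessive alleles are on opposite chromosomes (trans / repulsion).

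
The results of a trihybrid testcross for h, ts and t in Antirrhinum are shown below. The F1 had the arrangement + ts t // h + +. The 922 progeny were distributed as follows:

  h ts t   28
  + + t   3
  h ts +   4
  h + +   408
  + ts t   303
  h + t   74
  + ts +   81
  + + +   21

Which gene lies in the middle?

The two rarest classes, + + t and h ts +, are the double crossovers. Comparing them with the parentals, only the ts allele has switched, so ts is the middle locus and the order is h – ts – t.

ts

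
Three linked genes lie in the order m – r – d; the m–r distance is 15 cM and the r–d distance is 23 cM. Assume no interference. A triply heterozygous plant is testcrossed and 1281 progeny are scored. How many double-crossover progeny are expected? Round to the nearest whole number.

Map distances give recombination frequencies of 0.150 and 0.230 for the two intervals.
With no interference, expected double-crossover frequency = 0.150 × 0.230 = 0.03450.
Expected number = 0.03450 × 1281 = 44.19 ≈ 44.

44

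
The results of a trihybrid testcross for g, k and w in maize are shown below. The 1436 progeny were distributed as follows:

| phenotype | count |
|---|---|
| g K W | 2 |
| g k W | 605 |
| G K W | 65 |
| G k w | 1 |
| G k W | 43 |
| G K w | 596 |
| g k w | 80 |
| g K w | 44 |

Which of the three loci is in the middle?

k

The two most frequent reciprocal classes, G K w and g k W, are the parental types, so the F1 was G K w / g k W.
The two rarest classes, G k w and g K W, are the double crossovers. Comparing them with the parentals, only the k allele has switched, so k is the middle locus and the order is g – k – w.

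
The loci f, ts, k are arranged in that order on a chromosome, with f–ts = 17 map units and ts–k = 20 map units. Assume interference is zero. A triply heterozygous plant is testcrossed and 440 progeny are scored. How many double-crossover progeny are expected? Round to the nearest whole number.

15

Map distances give recombination frequencies of 0.170 and 0.200 for the two intervals.
With no interference, expected double-crossover frequency = 0.170 × 0.200 = 0.03400.
Expected number = 0.03400 × 440 = 14.96 ≈ 15.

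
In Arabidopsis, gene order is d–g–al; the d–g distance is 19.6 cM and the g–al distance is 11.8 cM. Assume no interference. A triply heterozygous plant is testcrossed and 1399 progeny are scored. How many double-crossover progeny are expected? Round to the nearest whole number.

32

Map distances give recombination frequencies of 0.196 and 0.118 for the two intervals.
With no interference, expected double-crossover frequency = 0.196 × 0.118 = 0.02313.
Expected number = 0.02313 × 1399 = 32.36 ≈ 32.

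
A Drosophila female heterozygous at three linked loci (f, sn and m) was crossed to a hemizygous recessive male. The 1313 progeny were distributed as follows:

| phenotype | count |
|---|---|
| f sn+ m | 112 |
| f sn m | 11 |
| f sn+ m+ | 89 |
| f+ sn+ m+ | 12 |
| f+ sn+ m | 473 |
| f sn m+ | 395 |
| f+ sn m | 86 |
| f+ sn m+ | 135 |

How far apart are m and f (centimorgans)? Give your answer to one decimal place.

20.6 centimorgans

The two most frequent reciprocal classes, f+ sn+ m and f sn m+, are the parental types, so the F1 was f+ sn+ m / f sn m+.
The two rarest classes, f+ sn+ m+ and f sn m, are the double crossovers. Comparing them with the parentals, only the m allele has switched, so m is the middle locus and the order is f – m – sn.
Crossovers in the f–m interval produce the single-crossover classes f sn+ m and f+ sn m+ (112 + 135 = 247) plus the double crossovers (23).
RF(f–m) = (247 + 23) / 1313 = 270/1313 = 0.2056 → 20.6 centimorgans.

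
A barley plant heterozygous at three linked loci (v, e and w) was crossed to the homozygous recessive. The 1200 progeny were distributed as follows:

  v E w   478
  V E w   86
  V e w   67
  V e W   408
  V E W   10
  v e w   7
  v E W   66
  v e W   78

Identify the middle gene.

The two most frequent reciprocal classes, v E w and V e W, are the parental types, so the F1 was v E w / V e W.
The two rarest classes, v e w and V E W, are the double crossovers. Comparing them with the parentals, only the e allele has switched, so e is the middle locus and the order is w – e – v.

e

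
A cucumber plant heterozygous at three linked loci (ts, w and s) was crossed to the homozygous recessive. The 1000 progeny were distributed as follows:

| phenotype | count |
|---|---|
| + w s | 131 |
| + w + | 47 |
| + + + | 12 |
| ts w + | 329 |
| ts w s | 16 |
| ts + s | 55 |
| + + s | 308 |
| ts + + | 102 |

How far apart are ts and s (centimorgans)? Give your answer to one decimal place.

13.0 centimorgans

The two most frequent reciprocal classes, + + s and ts w +, are the parental types, so the F1 was + + s / ts w +.
The two rarest classes, + + + and ts w s, are the double crossovers. Comparing them with the parentals, only the s allele has switched, so s is the middle locus and the order is ts – s – w.
Crossovers in the ts–s interval produce the single-crossover classes ts + s and + w + (55 + 47 = 102) plus the double crossovers (28).
RF(ts–s) = (102 + 28) / 1000 = 130/1000 = 0.1300 → 13.0 centimorgans.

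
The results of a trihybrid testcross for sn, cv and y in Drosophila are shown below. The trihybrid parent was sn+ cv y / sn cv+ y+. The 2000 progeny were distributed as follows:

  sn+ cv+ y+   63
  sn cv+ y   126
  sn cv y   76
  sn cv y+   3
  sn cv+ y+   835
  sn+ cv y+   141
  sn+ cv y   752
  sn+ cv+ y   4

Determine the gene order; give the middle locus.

The two rarest classes, sn+ cv+ y and sn cv y+, are the double crossovers. Comparing them with the parentals, only the cv allele has switched, so cv is the middle locus and the order is sn – cv – y.

cv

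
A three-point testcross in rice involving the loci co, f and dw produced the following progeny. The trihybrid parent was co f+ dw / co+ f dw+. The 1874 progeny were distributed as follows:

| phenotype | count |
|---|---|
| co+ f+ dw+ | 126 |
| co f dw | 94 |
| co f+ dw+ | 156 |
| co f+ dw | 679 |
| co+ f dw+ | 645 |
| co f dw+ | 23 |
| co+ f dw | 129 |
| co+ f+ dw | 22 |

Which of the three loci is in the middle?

co

The two rarest classes, co+ f+ dw and co f dw+, are the double crossovers. Comparing them with the parentals, only the co allele has switched, so co is the middle locus and the order is f – co – dw.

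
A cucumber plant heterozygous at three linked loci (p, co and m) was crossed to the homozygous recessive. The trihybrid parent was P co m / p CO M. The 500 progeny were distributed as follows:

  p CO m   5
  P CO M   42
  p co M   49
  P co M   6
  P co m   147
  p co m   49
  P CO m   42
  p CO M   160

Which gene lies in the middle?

m

The two rarest classes, P co M and p CO m, are the double crossovers. Comparing them with the parentals, only the m allele has switched, so m is the middle locus and the order is co – m – p.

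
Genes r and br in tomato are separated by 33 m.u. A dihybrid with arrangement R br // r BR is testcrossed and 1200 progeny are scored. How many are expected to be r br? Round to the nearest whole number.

198

A map distance of 33 m.u. corresponds to a recombination frequency of 0.330.
The F1 is R br / r BR, so r br is a recombinant gamete class with expected frequency r/2 = 0.330/2 = 0.1650.
Expected number = 0.1650 × 1200 = 198.00 ≈ 198.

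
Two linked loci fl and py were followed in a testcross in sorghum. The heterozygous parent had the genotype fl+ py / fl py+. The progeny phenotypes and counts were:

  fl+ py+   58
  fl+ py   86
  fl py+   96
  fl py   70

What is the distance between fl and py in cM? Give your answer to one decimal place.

The recombinant classes are fl+ py+ and fl py: 58 + 70 = 128.
Recombination frequency = 128/310 = 0.4129 ≈ 41.3%, i.e. 41.3 cM.

41.3 cM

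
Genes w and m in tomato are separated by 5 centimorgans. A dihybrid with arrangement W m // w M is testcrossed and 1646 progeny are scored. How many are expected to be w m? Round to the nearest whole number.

A map distance of 5 centimorgans corresponds to a recombination frequency of 0.050.
The F1 is W m / w M, so w m is a recombinant gamete class with expected frequency r/2 = 0.050/2 = 0.0250.
Expected number = 0.0250 × 1646 = 41.15 ≈ 41.

41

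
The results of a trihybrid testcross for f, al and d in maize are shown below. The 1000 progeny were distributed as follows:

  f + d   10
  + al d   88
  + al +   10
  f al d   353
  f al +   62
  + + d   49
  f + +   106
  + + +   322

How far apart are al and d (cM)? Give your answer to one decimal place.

13.1 cM

The two most frequent reciprocal classes, + + + and f al d, are the parental types, so the F1 was + + + / f al d.
The two rarest classes, + al + and f + d, are the double crossovers. Comparing them with the parentals, only the al allele has switched, so al is the middle locus and the order is d – al – f.
Crossovers in the d–al interval produce the single-crossover classes + + d and f al + (49 + 62 = 111) plus the double crossovers (20).
RF(d–al) = (111 + 20) / 1000 = 131/1000 = 0.1310 → 13.1 cM.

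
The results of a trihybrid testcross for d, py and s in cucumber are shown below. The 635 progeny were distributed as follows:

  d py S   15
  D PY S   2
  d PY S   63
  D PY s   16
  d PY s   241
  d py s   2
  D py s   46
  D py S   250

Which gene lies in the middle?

py

The two most frequent reciprocal classes, D py S and d PY s, are the parental types, so the F1 was D py S / d PY s.
The two rarest classes, D PY S and d py s, are the double crossovers. Comparing them with the parentals, only the py allele has switched, so py is the middle locus and the order is s – py – d.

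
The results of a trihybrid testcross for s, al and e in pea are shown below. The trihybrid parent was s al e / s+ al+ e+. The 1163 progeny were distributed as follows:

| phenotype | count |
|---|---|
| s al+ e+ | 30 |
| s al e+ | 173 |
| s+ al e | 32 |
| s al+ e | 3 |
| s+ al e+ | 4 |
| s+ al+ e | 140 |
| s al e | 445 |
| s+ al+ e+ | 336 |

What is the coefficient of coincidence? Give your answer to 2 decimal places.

0.37

The two rarest classes, s al+ e and s+ al e+, are the double crossovers. Comparing them with the parentals, only the al allele has switched, so al is the middle locus and the order is s – al – e.
s–al: (62 + 7)/1163 = 0.0593; al–e: (313 + 7)/1163 = 0.2752.
Expected DCO frequency = 0.0593 × 0.2752 ≈ 0.01632; observed = 7/1163 ≈ 0.00602.
Coefficient of coincidence = 0.00602/0.01632 ≈ 0.37.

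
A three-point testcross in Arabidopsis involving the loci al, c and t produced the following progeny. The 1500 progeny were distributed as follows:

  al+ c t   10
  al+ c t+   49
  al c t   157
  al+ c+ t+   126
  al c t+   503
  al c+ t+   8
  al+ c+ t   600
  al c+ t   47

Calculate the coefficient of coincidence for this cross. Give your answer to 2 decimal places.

0.79

The two most frequent reciprocal classes, al+ c+ t and al c t+, are the parental types, so the F1 was al+ c+ t / al c t+.
The two rarest classes, al+ c t and al c+ t+, are the double crossovers. Comparing them with the parentals, only the c allele has switched, so c is the middle locus and the order is al – c – t.
al–c: (96 + 18)/1500 = 0.0760; c–t: (283 + 18)/1500 = 0.2007.
Expected DCO frequency = 0.0760 × 0.2007 ≈ 0.01525; observed = 18/1500 ≈ 0.01200.
Coefficient of coincidence = 0.01200/0.01525 ≈ 0.79.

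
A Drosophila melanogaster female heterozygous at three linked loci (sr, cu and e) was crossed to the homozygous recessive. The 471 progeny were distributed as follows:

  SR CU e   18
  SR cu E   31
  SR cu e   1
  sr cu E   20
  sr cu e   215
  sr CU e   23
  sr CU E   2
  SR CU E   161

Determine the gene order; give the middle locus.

The two most frequent reciprocal classes, SR CU E and sr cu e, are the parental types, so the F1 was SR CU E / sr cu e.
The two rarest classes, sr CU E and SR cu e, are the double crossovers. Comparing them with the parentals, only the sr allele has switched, so sr is the middle locus and the order is cu – sr – e.

sr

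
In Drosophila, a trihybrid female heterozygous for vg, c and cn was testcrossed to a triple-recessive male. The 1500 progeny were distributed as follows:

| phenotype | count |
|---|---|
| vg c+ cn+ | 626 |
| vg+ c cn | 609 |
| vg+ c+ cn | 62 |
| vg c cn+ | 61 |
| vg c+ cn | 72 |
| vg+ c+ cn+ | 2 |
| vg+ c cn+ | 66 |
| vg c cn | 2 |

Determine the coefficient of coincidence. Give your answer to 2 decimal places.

0.33

The two most frequent reciprocal classes, vg c+ cn+ and vg+ c cn, are the parental types, so the F1 was vg c+ cn+ / vg+ c cn.
The two rarest classes, vg+ c+ cn+ and vg c cn, are the double crossovers. Comparing them with the parentals, only the vg allele has switched, so vg is the middle locus and the order is cn – vg – c.
cn–vg: (138 + 4)/1500 = 0.0947; vg–c: (123 + 4)/1500 = 0.0847.
Expected DCO frequency = 0.0947 × 0.0847 ≈ 0.00802; observed = 4/1500 ≈ 0.00267.
Coefficient of coincidence = 0.00267/0.00802 ≈ 0.33.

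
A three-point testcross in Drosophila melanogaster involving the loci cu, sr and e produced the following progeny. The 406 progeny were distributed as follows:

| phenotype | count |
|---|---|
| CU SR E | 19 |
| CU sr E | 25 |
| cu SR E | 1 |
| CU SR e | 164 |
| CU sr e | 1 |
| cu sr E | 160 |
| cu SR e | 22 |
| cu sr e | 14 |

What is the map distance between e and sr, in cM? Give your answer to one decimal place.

8.6 cM

The two most frequent reciprocal classes, cu sr E and CU SR e, are the parental types, so the F1 was cu sr E / CU SR e.
The two rarest classes, cu SR E and CU sr e, are the double crossovers. Comparing them with the parentals, only the sr allele has switched, so sr is the middle locus and the order is cu – sr – e.
Crossovers in the sr–e interval produce the single-crossover classes cu sr e and CU SR E (14 + 19 = 33) plus the double crossovers (2).
RF(sr–e) = (33 + 2) / 406 = 35/406 = 0.0862 → 8.6 cM.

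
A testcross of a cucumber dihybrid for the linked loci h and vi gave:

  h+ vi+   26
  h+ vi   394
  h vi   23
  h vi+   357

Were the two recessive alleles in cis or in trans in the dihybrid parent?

trans

The two most frequent classes are h+ vi (394) and h vi+ (357); these are the parental (non-recombinant) types.
So the F1 carried h+ vi on one chromosome and h vi+ on the other — the recessive alleles are on opposite chromosomes (trans / repulsion).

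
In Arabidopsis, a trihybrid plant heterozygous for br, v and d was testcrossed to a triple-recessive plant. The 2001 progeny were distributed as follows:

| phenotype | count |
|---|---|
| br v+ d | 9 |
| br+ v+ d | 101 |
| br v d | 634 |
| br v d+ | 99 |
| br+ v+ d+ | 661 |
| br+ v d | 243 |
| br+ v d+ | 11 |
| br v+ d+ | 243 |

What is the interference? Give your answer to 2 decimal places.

The two most frequent reciprocal classes, br v d and br+ v+ d+, are the parental types, so the F1 was br v d / br+ v+ d+.
The two rarest classes, br v+ d and br+ v d+, are the double crossovers. Comparing them with the parentals, only the v allele has switched, so v is the middle locus and the order is br – v – d.
br–v: (486 + 20)/2001 = 0.2529; v–d: (200 + 20)/2001 = 0.1099.
Expected DCO frequency = 0.2529 × 0.1099 ≈ 0.02779; observed = 20/2001 ≈ 0.01000.
Coefficient of coincidence = 0.01000/0.02779 ≈ 0.36; interference = 1 − 0.36 = 0.64.

0.64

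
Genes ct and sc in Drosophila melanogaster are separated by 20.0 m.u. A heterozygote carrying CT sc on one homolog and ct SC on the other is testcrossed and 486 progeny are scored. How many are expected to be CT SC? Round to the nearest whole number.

49

A map distance of 20.0 m.u. corresponds to a recombination frequency of 0.200.
The F1 is CT sc / ct SC, so CT SC is a recombinant gamete class with expected frequency r/2 = 0.200/2 = 0.1000.
Expected number = 0.1000 × 486 = 48.60 ≈ 49.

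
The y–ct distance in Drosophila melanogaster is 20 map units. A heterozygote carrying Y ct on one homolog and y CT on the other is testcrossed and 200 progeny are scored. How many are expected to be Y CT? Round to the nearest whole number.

20

A map distance of 20 map units corresponds to a recombination frequency of 0.200.
The F1 is Y ct / y CT, so Y CT is a recombinant gamete class with expected frequency r/2 = 0.200/2 = 0.1000.
Expected number = 0.1000 × 200 = 20.00 ≈ 20.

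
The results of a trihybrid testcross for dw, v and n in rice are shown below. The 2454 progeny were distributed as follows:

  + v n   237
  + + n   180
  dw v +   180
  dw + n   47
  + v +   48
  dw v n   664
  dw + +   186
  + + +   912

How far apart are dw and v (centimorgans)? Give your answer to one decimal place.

21.1 centimorgans

The two most frequent reciprocal classes, dw v n and + + +, are the parental types, so the F1 was dw v n / + + +.
The two rarest classes, dw + n and + v +, are the double crossovers. Comparing them with the parentals, only the v allele has switched, so v is the middle locus and the order is n – v – dw.
Crossovers in the v–dw interval produce the single-crossover classes + v n and dw + + (237 + 186 = 423) plus the double crossovers (95).
RF(v–dw) = (423 + 95) / 2454 = 518/2454 = 0.2111 → 21.1 centimorgans.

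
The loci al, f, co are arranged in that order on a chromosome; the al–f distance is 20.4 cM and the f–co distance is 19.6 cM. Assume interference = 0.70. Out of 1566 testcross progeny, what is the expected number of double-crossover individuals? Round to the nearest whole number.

Map distances give recombination frequencies of 0.204 and 0.196 for the two intervals.
With interference 0.70 (so coincidence = 0.30), expected double-crossover frequency = 0.204 × 0.196 × 0.30 = 0.01200.
Expected number = 0.01200 × 1566 = 18.78 ≈ 19.

19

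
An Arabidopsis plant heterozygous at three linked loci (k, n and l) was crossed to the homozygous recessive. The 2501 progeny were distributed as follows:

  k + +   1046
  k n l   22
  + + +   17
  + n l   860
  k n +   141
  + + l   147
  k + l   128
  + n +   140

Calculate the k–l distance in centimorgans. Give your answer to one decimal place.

12.3 centimorgans

The two most frequent reciprocal classes, + n l and k + +, are the parental types, so the F1 was + n l / k + +.
The two rarest classes, k n l and + + +, are the double crossovers. Comparing them with the parentals, only the k allele has switched, so k is the middle locus and the order is n – k – l.
Crossovers in the k–l interval produce the single-crossover classes + n + and k + l (140 + 128 = 268) plus the double crossovers (39).
RF(k–l) = (268 + 39) / 2501 = 307/2501 = 0.1228 → 12.3 centimorgans.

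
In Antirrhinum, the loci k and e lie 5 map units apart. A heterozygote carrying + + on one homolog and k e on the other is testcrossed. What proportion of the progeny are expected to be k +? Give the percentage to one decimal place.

2.5%

A map distance of 5 map units corresponds to a recombination frequency of 0.050.
The F1 is + + / k e, so k + is a recombinant gamete class with expected frequency r/2 = 0.050/2 = 0.0250.
That is 0.0250 = 2.5% of the progeny.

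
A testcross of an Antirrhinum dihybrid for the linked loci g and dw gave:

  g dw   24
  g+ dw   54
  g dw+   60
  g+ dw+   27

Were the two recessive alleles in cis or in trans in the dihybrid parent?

The two most frequent classes are g+ dw (54) and g dw+ (60); these are the parental (non-recombinant) types.
So the F1 carried g+ dw on one chromosome and g dw+ on the other — the recessive alleles are on opposite chromosomes (trans / repulsion).

trans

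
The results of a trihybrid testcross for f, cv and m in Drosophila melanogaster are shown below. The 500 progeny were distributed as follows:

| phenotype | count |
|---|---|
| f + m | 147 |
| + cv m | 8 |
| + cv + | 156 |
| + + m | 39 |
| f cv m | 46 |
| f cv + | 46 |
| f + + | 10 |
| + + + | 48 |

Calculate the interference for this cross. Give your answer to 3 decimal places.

0.220

The two most frequent reciprocal classes, + cv + and f + m, are the parental types, so the F1 was + cv + / f + m.
The two rarest classes, + cv m and f + +, are the double crossovers. Comparing them with the parentals, only the m allele has switched, so m is the middle locus and the order is cv – m – f.
cv–m: (94 + 18)/500 = 0.2240; m–f: (85 + 18)/500 = 0.2060.
Expected DCO frequency = 0.2240 × 0.2060 ≈ 0.04614; observed = 18/500 ≈ 0.03600.
Coefficient of coincidence = 0.03600/0.04614 ≈ 0.780; interference = 1 − 0.780 = 0.220.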